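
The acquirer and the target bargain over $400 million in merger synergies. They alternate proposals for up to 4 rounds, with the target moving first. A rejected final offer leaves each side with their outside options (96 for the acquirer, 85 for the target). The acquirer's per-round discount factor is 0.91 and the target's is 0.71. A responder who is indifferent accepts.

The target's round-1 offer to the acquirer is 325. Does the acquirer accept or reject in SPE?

Accept

Work out the acquirer's continuation value if the offer is rejected.
Round 4 (the acquirer proposes): the target gets 85 if talks fail, so the acquirer offers 85 and keeps 315.
Round 3 (the target proposes): the acquirer can get 315 next round, worth 0.91 × 315 = 286.65 now. The target offers 286.65 and keeps 400 − 286.65 = 113.35.
Round 2 (the acquirer proposes): the target can get 113.35 next round, worth 0.71 × 113.35 = 80.4785 now, so the acquirer offers 80.4785, keeping 319.5215.
So by rejecting in round 1, the acquirer gets 319.5215 next round, worth 0.91 × 319.5215 = 290.764565 now.
Offer 325 ≥ 290.764565, so the acquirer accepts.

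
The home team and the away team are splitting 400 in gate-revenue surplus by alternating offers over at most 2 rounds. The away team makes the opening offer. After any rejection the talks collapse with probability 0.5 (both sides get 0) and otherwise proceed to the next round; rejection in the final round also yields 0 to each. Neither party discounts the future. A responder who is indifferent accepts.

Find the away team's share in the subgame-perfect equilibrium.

200

Round 2 (the home team proposes): the away team will accept anything ≥ 0, so the home team offers 0 and keeps 400.
Round 1 (the away team proposes): rejecting gives the home team an expected 0.5 × 400 = 200; the away team offers that and keeps 200.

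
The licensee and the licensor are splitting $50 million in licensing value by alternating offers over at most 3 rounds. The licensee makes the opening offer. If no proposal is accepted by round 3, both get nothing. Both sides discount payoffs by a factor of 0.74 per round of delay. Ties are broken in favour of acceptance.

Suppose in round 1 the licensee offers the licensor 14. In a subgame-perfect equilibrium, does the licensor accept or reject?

Round 3 (the licensee proposes): the licensor will accept anything ≥ 0, so the licensee offers 0 and keeps 50.
Round 2 (the licensor proposes): the licensee can get 50 next round, worth 0.74 × 50 = 37 now. The licensor offers 37 and keeps 50 − 37 = 13.
So by rejecting in round 1, the licensor gets 13 next round, worth 0.74 × 13 = 9.62 now.
Offer 14 ≥ 9.62, so the licensor accepts.

Accept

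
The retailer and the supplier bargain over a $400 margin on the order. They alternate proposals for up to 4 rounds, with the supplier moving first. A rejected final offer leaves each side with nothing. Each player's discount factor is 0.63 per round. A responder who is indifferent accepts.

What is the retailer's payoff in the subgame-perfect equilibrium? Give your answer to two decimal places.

Round 4 (the retailer proposes): the supplier will accept anything ≥ 0, so the retailer offers 0 and keeps 400.
Round 3 (the supplier proposes): the retailer can get 400 next round, worth 0.63 × 400 = 252 now; the supplier offers that and keeps 148.
Round 2 (the retailer proposes): the supplier can get 148 next round, worth 0.63 × 148 = 93.24 now. The retailer offers 93.24 and keeps 400 − 93.24 = 306.76.
Round 1 (the supplier proposes): the retailer can get 306.76 next round, worth 0.63 × 306.76 = 193.2588 now, so the supplier offers 193.2588, keeping 206.7412.

193.26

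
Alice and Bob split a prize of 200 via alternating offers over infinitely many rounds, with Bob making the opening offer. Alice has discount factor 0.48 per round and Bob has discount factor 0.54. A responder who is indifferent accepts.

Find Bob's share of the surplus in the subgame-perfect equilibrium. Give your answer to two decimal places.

140.39

Let x be Bob's share when Bob proposes and y be Alice's share when Alice proposes.
Alice accepts iff offered ≥ 0.48·y, so x = 200 − 0.48y. Symmetrically y = 200 − 0.54x.
Substituting: x = 200 − 0.48(200 − 0.54x), giving x(1 − 0.54·0.48) = 200(1 − 0.48).
So x = 200 × 0.52 / 0.7408 ≈ 140.3888, and Alice receives 200 − x ≈ 59.6112.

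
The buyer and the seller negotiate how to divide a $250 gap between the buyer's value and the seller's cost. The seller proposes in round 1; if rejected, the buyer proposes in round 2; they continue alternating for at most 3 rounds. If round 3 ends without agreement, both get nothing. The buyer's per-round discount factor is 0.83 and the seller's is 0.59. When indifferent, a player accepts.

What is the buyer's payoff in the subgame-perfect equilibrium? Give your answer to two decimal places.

Round 3 (the seller proposes): rejection yields 0 for the buyer; the seller offers 0 and keeps 250.
Round 2 (the buyer proposes): the seller can get 250 next round, worth 0.59 × 250 = 147.5 now. The buyer offers 147.5 and keeps 250 − 147.5 = 102.5.
Round 1 (the seller proposes): the buyer can get 102.5 next round, worth 0.83 × 102.5 = 85.075 now. The seller offers 85.075 and keeps 250 − 85.075 = 164.925.

85.08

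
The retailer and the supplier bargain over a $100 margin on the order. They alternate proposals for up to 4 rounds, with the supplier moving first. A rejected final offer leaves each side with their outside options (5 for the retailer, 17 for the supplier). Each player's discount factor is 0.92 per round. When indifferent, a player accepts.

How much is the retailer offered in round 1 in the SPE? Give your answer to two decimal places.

Round 4 (the retailer proposes): the supplier gets 17 if talks fail, so the retailer offers 17 and keeps 83.
Round 3 (the supplier proposes): the retailer can get 83 next round, worth 0.92 × 83 = 76.36 now; the supplier offers that and keeps 23.64.
Round 2 (the retailer proposes): the supplier can get 23.64 next round, worth 0.92 × 23.64 = 21.7488 now. The retailer offers 21.7488 and keeps 100 − 21.7488 = 78.2512.
Round 1 (the supplier proposes): the retailer can get 78.2512 next round, worth 0.92 × 78.2512 = 71.991104 now. The supplier offers 71.991104 and keeps 100 − 71.991104 = 28.008896.

71.99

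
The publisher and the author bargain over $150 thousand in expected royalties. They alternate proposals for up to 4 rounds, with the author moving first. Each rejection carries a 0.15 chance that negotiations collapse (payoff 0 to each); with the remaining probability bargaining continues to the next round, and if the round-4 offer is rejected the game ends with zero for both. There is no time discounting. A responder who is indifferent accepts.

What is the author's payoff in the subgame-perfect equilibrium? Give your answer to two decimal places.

38.76

By backward induction:
Round 4 (the publisher proposes): rejection yields 0 for the author; the publisher offers 0 and keeps 150.
Round 3 (the author proposes): rejecting gives the publisher an expected 0.85 × 150 = 127.5, so the author offers 127.5, keeping 22.5.
Round 2 (the publisher proposes): rejecting gives the author an expected 0.85 × 22.5 = 19.125, so the publisher offers 19.125, keeping 130.875.
Round 1 (the author proposes): rejecting gives the publisher an expected 0.85 × 130.875 = 111.24375; the author offers that and keeps 38.75625.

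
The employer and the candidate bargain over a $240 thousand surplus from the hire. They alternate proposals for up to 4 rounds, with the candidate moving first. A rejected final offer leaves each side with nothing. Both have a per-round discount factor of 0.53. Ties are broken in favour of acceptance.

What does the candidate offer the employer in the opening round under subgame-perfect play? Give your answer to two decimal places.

95.51

Work backward from the last round.
Round 4 (the employer proposes): rejection yields 0 for the candidate; the employer offers 0 and keeps 240.
Round 3 (the candidate proposes): the employer can get 240 next round, worth 0.53 × 240 = 127.2 now; the candidate offers that and keeps 112.8.
Round 2 (the employer proposes): the candidate can get 112.8 next round, worth 0.53 × 112.8 = 59.784 now. The employer offers 59.784 and keeps 240 − 59.784 = 180.216.
Round 1 (the candidate proposes): the employer can get 180.216 next round, worth 0.53 × 180.216 = 95.51448 now; the candidate offers that and keeps 144.48552.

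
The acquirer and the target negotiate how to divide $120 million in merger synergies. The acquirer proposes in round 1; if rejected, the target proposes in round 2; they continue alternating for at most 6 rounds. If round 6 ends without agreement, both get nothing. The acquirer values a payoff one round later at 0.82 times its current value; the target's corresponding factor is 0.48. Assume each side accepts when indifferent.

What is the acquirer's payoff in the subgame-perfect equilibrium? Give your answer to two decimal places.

Round 6 (the target proposes): the acquirer will accept anything ≥ 0, so the target offers 0 and keeps 120.
Round 5 (the acquirer proposes): the target can get 120 next round, worth 0.48 × 120 = 57.6 now, so the acquirer offers 57.6, keeping 62.4.
Round 4 (the target proposes): the acquirer can get 62.4 next round, worth 0.82 × 62.4 = 51.168 now; the target offers that and keeps 68.832.
Round 3 (the acquirer proposes): the target can get 68.832 next round, worth 0.48 × 68.832 = 33.03936 now; the acquirer offers that and keeps 86.96064.
Round 2 (the target proposes): the acquirer can get 86.96064 next round, worth 0.82 × 86.96064 = 71.3077248 now. The target offers 71.3077248 and keeps 120 − 71.3077248 = 48.6922752.
Round 1 (the acquirer proposes): the target can get 48.6922752 next round, worth 0.48 × 48.6922752 = 23.372292096 now, so the acquirer offers 23.372292096, keeping 96.627707904.

96.63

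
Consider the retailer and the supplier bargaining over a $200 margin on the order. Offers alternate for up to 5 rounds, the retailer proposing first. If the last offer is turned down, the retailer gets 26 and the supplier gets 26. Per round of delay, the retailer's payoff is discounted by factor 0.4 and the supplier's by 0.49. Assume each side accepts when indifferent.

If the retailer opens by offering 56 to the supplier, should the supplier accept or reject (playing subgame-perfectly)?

Reject

Round 5 (the retailer proposes): the supplier gets 26 if talks fail, so the retailer offers 26 and keeps 174.
Round 4 (the supplier proposes): the retailer can get 174 next round, worth 0.4 × 174 = 69.6 now. The supplier offers 69.6 and keeps 200 − 69.6 = 130.4.
Round 3 (the retailer proposes): the supplier can get 130.4 next round, worth 0.49 × 130.4 = 63.896 now; the retailer offers that and keeps 136.104.
Round 2 (the supplier proposes): the retailer can get 136.104 next round, worth 0.4 × 136.104 = 54.4416 now, so the supplier offers 54.4416, keeping 145.5584.
So by rejecting in round 1, the supplier gets 145.5584 next round, worth 0.49 × 145.5584 = 71.323616 now.
Offer 56 < 71.323616, so the supplier rejects.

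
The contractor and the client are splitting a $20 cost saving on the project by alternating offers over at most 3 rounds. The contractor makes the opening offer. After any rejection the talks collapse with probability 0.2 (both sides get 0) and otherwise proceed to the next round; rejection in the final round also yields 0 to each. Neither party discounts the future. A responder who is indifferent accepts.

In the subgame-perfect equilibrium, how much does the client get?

3.2

Round 3 (the contractor proposes): the client will accept anything ≥ 0, so the contractor offers 0 and keeps 20.
Round 2 (the client proposes): rejecting gives the contractor an expected 0.8 × 20 = 16. The client offers 16 and keeps 20 − 16 = 4.
Round 1 (the contractor proposes): rejecting gives the client an expected 0.8 × 4 = 3.2; the contractor offers that and keeps 16.8.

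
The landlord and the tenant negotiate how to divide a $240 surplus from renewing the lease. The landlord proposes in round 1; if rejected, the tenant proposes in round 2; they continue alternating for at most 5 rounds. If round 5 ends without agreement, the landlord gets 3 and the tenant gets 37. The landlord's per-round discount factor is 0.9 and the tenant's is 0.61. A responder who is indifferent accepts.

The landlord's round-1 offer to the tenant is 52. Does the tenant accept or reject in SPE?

Round 5 (the landlord proposes): the tenant gets 37 if talks fail, so the landlord offers 37 and keeps 203.
Round 4 (the tenant proposes): the landlord can get 203 next round, worth 0.9 × 203 = 182.7 now; the tenant offers that and keeps 57.3.
Round 3 (the landlord proposes): the tenant can get 57.3 next round, worth 0.61 × 57.3 = 34.953 now; the landlord offers that and keeps 205.047.
Round 2 (the tenant proposes): the landlord can get 205.047 next round, worth 0.9 × 205.047 = 184.5423 now. The tenant offers 184.5423 and keeps 240 − 184.5423 = 55.4577.
So by rejecting in round 1, the tenant gets 55.4577 next round, worth 0.61 × 55.4577 = 33.829197 now.
Offer 52 ≥ 33.829197, so the tenant accepts.

Accept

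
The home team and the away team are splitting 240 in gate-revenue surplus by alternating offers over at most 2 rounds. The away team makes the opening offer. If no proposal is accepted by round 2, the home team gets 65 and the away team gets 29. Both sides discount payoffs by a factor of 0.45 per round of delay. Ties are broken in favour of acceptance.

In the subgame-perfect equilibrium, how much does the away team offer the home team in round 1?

Solve by backward induction from round 2.
Round 2 (the home team proposes): the away team gets 29 if talks fail, so the home team offers 29 and keeps 211.
Round 1 (the away team proposes): the home team can get 211 next round, worth 0.45 × 211 = 94.95 now, so the away team offers 94.95, keeping 145.05.

94.95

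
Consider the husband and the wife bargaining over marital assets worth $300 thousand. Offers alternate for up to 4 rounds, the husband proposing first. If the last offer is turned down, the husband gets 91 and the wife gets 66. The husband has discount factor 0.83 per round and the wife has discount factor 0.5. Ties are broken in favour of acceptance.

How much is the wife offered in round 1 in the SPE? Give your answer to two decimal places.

68.87

Round 4 (the wife proposes): the husband gets 91 if talks fail, so the wife offers 91 and keeps 209.
Round 3 (the husband proposes): the wife can get 209 next round, worth 0.5 × 209 = 104.5 now, so the husband offers 104.5, keeping 195.5.
Round 2 (the wife proposes): the husband can get 195.5 next round, worth 0.83 × 195.5 = 162.265 now. The wife offers 162.265 and keeps 300 − 162.265 = 137.735.
Round 1 (the husband proposes): the wife can get 137.735 next round, worth 0.5 × 137.735 = 68.8675 now, so the husband offers 68.8675, keeping 231.1325.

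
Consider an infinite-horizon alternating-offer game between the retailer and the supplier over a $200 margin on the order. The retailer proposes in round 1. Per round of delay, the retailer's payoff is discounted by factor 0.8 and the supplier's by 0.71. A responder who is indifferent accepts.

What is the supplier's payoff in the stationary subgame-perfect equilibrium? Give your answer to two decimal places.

65.74

Let x be the retailer's share when the retailer proposes and y be the supplier's share when the supplier proposes.
The supplier accepts iff offered ≥ 0.71·y, so x = 200 − 0.71y. Symmetrically y = 200 − 0.8x.
Substituting: x = 200 − 0.71(200 − 0.8x), giving x(1 − 0.8·0.71) = 200(1 − 0.71).
So x = 200 × 0.29 / 0.432 ≈ 134.2593, and the supplier receives 200 − x ≈ 65.7407.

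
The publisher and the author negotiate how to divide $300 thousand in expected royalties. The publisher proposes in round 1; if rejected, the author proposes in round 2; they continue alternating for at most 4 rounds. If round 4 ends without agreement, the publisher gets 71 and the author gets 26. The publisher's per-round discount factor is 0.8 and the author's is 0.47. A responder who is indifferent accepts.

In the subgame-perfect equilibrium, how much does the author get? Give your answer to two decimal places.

Round 4 (the author proposes): the publisher gets 71 if talks fail, so the author offers 71 and keeps 229.
Round 3 (the publisher proposes): the author can get 229 next round, worth 0.47 × 229 = 107.63 now; the publisher offers that and keeps 192.37.
Round 2 (the author proposes): the publisher can get 192.37 next round, worth 0.8 × 192.37 = 153.896 now. The author offers 153.896 and keeps 300 − 153.896 = 146.104.
Round 1 (the publisher proposes): the author can get 146.104 next round, worth 0.47 × 146.104 = 68.66888 now, so the publisher offers 68.66888, keeping 231.33112.

68.67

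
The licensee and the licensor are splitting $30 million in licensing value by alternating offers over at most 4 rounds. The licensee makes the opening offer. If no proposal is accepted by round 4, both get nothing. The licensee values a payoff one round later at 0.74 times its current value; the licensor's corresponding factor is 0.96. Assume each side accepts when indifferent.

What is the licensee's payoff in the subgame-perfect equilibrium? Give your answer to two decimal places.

Round 4 (the licensor proposes): the licensee will accept anything ≥ 0, so the licensor offers 0 and keeps 30.
Round 3 (the licensee proposes): the licensor can get 30 next round, worth 0.96 × 30 = 28.8 now. The licensee offers 28.8 and keeps 30 − 28.8 = 1.2.
Round 2 (the licensor proposes): the licensee can get 1.2 next round, worth 0.74 × 1.2 = 0.888 now. The licensor offers 0.888 and keeps 30 − 0.888 = 29.112.
Round 1 (the licensee proposes): the licensor can get 29.112 next round, worth 0.96 × 29.112 = 27.94752 now, so the licensee offers 27.94752, keeping 2.05248.

2.05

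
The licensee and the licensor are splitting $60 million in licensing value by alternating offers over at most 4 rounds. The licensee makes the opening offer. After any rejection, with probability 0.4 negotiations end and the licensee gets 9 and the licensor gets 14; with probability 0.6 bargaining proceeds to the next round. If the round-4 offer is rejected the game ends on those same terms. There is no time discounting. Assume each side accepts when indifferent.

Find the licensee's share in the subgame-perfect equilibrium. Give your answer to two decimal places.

29.13

By backward induction:
Round 4 (the licensor proposes): the licensee gets 9 if talks fail, so the licensor offers 9 and keeps 51.
Round 3 (the licensee proposes): rejecting gives the licensor an expected 0.6 × 51 + 0.4 × 14 = 36.2. The licensee offers 36.2 and keeps 60 − 36.2 = 23.8.
Round 2 (the licensor proposes): rejecting gives the licensee an expected 0.6 × 23.8 + 0.4 × 9 = 17.88; the licensor offers that and keeps 42.12.
Round 1 (the licensee proposes): rejecting gives the licensor an expected 0.6 × 42.12 + 0.4 × 14 = 30.872. The licensee offers 30.872 and keeps 60 − 30.872 = 29.128.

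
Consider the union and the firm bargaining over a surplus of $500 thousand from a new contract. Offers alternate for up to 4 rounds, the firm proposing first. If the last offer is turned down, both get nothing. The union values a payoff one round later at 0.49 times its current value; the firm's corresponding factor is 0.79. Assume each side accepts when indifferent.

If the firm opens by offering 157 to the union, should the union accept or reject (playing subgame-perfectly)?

Accept

Round 4 (the union proposes): rejection yields 0 for the firm; the union offers 0 and keeps 500.
Round 3 (the firm proposes): the union can get 500 next round, worth 0.49 × 500 = 245 now; the firm offers that and keeps 255.
Round 2 (the union proposes): the firm can get 255 next round, worth 0.79 × 255 = 201.45 now; the union offers that and keeps 298.55.
So by rejecting in round 1, the union gets 298.55 next round, worth 0.49 × 298.55 = 146.2895 now.
Offer 157 ≥ 146.2895, so the union accepts.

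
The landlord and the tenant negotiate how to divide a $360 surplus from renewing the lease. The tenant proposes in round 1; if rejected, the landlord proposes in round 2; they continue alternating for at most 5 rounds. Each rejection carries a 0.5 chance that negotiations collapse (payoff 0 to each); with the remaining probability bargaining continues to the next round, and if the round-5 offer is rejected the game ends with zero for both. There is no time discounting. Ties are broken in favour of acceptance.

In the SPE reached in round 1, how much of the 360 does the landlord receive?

Round 5 (the tenant proposes): the landlord will accept anything ≥ 0, so the tenant offers 0 and keeps 360.
Round 4 (the landlord proposes): rejecting gives the tenant an expected 0.5 × 360 = 180, so the landlord offers 180, keeping 180.
Round 3 (the tenant proposes): rejecting gives the landlord an expected 0.5 × 180 = 90, so the tenant offers 90, keeping 270.
Round 2 (the landlord proposes): rejecting gives the tenant an expected 0.5 × 270 = 135. The landlord offers 135 and keeps 360 − 135 = 225.
Round 1 (the tenant proposes): rejecting gives the landlord an expected 0.5 × 225 = 112.5, so the tenant offers 112.5, keeping 247.5.

112.5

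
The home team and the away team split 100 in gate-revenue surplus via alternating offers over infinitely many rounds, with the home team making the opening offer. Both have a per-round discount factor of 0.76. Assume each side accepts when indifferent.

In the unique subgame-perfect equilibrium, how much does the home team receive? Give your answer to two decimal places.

56.82

When the home team proposes, the away team accepts any offer worth at least 0.76 times what the away team would get by proposing next round; and vice versa.
This gives x = 100 − 0.76y and y = 100 − 0.76x, where x and y are each side's share when it proposes.
Hence (1 − 0.76·0.76)x = 100(1 − 0.76), i.e. 0.4224·x = 24.
x ≈ 56.8182; the away team's share is 100 − x ≈ 43.1818.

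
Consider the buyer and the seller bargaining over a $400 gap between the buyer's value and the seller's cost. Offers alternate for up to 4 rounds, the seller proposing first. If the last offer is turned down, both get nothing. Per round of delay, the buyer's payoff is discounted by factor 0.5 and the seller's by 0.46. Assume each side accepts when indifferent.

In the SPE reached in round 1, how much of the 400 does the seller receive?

Round 4 (the buyer proposes): the seller will accept anything ≥ 0, so the buyer offers 0 and keeps 400.
Round 3 (the seller proposes): the buyer can get 400 next round, worth 0.5 × 400 = 200 now; the seller offers that and keeps 200.
Round 2 (the buyer proposes): the seller can get 200 next round, worth 0.46 × 200 = 92 now. The buyer offers 92 and keeps 400 − 92 = 308.
Round 1 (the seller proposes): the buyer can get 308 next round, worth 0.5 × 308 = 154 now; the seller offers that and keeps 246.

246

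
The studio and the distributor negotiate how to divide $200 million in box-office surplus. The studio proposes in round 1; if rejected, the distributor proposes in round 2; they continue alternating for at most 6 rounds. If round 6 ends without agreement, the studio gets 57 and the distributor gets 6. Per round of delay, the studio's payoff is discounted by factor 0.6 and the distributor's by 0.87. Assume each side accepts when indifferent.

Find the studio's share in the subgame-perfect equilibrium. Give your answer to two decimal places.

60.17

Solve by backward induction from round 6.
Round 6 (the distributor proposes): the studio gets 57 if talks fail, so the distributor offers 57 and keeps 143.
Round 5 (the studio proposes): the distributor can get 143 next round, worth 0.87 × 143 = 124.41 now, so the studio offers 124.41, keeping 75.59.
Round 4 (the distributor proposes): the studio can get 75.59 next round, worth 0.6 × 75.59 = 45.354 now. The distributor offers 45.354 and keeps 200 − 45.354 = 154.646.
Round 3 (the studio proposes): the distributor can get 154.646 next round, worth 0.87 × 154.646 = 134.54202 now, so the studio offers 134.54202, keeping 65.45798.
Round 2 (the distributor proposes): the studio can get 65.45798 next round, worth 0.6 × 65.45798 = 39.274788 now, so the distributor offers 39.274788, keeping 160.725212.
Round 1 (the studio proposes): the distributor can get 160.725212 next round, worth 0.87 × 160.725212 = 139.83093444 now. The studio offers 139.83093444 and keeps 200 − 139.83093444 = 60.16906556.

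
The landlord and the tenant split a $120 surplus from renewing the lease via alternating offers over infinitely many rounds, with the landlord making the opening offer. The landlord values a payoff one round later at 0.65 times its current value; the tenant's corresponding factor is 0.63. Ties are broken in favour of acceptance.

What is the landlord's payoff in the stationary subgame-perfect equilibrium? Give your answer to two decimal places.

Let x be the landlord's share when the landlord proposes and y be the tenant's share when the tenant proposes.
The tenant accepts iff offered ≥ 0.63·y, so x = 120 − 0.63y. Symmetrically y = 120 − 0.65x.
Substituting: x = 120 − 0.63(120 − 0.65x), giving x(1 − 0.65·0.63) = 120(1 − 0.63).
So x = 120 × 0.37 / 0.5905 ≈ 75.1905, and the tenant receives 120 − x ≈ 44.8095.

75.19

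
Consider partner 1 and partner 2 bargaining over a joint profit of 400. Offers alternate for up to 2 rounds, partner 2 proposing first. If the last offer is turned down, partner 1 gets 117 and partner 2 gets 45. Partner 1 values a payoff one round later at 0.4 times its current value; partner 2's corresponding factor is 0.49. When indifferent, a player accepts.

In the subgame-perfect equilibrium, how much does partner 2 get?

Round 2 (partner 1 proposes): partner 2 gets 45 if talks fail, so partner 1 offers 45 and keeps 355.
Round 1 (partner 2 proposes): partner 1 can get 355 next round, worth 0.4 × 355 = 142 now, so partner 2 offers 142, keeping 258.

258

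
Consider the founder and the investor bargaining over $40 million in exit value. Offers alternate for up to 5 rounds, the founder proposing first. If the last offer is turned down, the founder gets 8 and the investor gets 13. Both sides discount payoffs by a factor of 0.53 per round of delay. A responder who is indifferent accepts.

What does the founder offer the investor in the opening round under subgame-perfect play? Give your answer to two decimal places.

13.79

Round 5 (the founder proposes): the investor gets 13 if talks fail, so the founder offers 13 and keeps 27.
Round 4 (the investor proposes): the founder can get 27 next round, worth 0.53 × 27 = 14.31 now, so the investor offers 14.31, keeping 25.69.
Round 3 (the founder proposes): the investor can get 25.69 next round, worth 0.53 × 25.69 = 13.6157 now; the founder offers that and keeps 26.3843.
Round 2 (the investor proposes): the founder can get 26.3843 next round, worth 0.53 × 26.3843 = 13.983679 now; the investor offers that and keeps 26.016321.
Round 1 (the founder proposes): the investor can get 26.016321 next round, worth 0.53 × 26.016321 = 13.78865013 now, so the founder offers 13.78865013, keeping 26.21134987.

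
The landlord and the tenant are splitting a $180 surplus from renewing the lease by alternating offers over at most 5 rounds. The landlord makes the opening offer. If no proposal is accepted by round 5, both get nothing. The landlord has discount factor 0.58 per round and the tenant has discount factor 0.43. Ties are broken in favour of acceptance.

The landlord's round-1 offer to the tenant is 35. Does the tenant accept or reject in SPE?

Round 5 (the landlord proposes): the tenant will accept anything ≥ 0, so the landlord offers 0 and keeps 180.
Round 4 (the tenant proposes): the landlord can get 180 next round, worth 0.58 × 180 = 104.4 now, so the tenant offers 104.4, keeping 75.6.
Round 3 (the landlord proposes): the tenant can get 75.6 next round, worth 0.43 × 75.6 = 32.508 now, so the landlord offers 32.508, keeping 147.492.
Round 2 (the tenant proposes): the landlord can get 147.492 next round, worth 0.58 × 147.492 = 85.54536 now, so the tenant offers 85.54536, keeping 94.45464.
So by rejecting in round 1, the tenant gets 94.45464 next round, worth 0.43 × 94.45464 = 40.6154952 now.
Offer 35 < 40.6154952, so the tenant rejects.

Reject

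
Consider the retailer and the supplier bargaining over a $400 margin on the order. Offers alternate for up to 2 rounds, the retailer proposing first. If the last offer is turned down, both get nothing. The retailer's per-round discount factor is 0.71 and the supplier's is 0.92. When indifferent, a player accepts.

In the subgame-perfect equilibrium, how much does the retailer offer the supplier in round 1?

368

Work backward from the last round.
Round 2 (the supplier proposes): rejection yields 0 for the retailer; the supplier offers 0 and keeps 400.
Round 1 (the retailer proposes): the supplier can get 400 next round, worth 0.92 × 400 = 368 now. The retailer offers 368 and keeps 400 − 368 = 32.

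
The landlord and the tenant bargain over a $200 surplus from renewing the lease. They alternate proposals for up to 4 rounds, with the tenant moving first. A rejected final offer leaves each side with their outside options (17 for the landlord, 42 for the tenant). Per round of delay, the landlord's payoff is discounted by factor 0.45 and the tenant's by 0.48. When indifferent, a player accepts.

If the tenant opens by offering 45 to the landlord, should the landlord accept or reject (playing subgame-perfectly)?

Round 4 (the landlord proposes): the tenant gets 42 if talks fail, so the landlord offers 42 and keeps 158.
Round 3 (the tenant proposes): the landlord can get 158 next round, worth 0.45 × 158 = 71.1 now, so the tenant offers 71.1, keeping 128.9.
Round 2 (the landlord proposes): the tenant can get 128.9 next round, worth 0.48 × 128.9 = 61.872 now. The landlord offers 61.872 and keeps 200 − 61.872 = 138.128.
So by rejecting in round 1, the landlord gets 138.128 next round, worth 0.45 × 138.128 = 62.1576 now.
Offer 45 < 62.1576, so the landlord rejects.

Reject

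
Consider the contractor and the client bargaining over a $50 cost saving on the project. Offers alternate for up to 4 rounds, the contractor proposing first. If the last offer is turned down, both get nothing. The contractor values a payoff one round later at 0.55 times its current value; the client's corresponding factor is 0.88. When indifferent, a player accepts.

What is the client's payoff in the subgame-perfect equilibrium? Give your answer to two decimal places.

41.10

Round 4 (the client proposes): rejection yields 0 for the contractor; the client offers 0 and keeps 50.
Round 3 (the contractor proposes): the client can get 50 next round, worth 0.88 × 50 = 44 now. The contractor offers 44 and keeps 50 − 44 = 6.
Round 2 (the client proposes): the contractor can get 6 next round, worth 0.55 × 6 = 3.3 now. The client offers 3.3 and keeps 50 − 3.3 = 46.7.
Round 1 (the contractor proposes): the client can get 46.7 next round, worth 0.88 × 46.7 = 41.096 now; the contractor offers that and keeps 8.904.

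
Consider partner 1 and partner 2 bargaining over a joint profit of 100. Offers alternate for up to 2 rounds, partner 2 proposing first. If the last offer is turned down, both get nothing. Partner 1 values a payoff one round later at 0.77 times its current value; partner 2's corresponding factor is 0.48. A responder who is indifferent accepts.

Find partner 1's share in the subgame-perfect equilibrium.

77

Work backward from the last round.
Round 2 (partner 1 proposes): partner 2 will accept anything ≥ 0, so partner 1 offers 0 and keeps 100.
Round 1 (partner 2 proposes): partner 1 can get 100 next round, worth 0.77 × 100 = 77 now. Partner 2 offers 77 and keeps 100 − 77 = 23.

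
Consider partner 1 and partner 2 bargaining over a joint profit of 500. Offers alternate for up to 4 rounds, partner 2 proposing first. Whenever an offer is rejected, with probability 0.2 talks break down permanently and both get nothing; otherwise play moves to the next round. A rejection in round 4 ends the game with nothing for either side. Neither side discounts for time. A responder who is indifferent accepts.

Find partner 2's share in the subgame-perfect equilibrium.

Round 4 (partner 1 proposes): partner 2 will accept anything ≥ 0, so partner 1 offers 0 and keeps 500.
Round 3 (partner 2 proposes): rejecting gives partner 1 an expected 0.8 × 500 = 400, so partner 2 offers 400, keeping 100.
Round 2 (partner 1 proposes): rejecting gives partner 2 an expected 0.8 × 100 = 80. Partner 1 offers 80 and keeps 500 − 80 = 420.
Round 1 (partner 2 proposes): rejecting gives partner 1 an expected 0.8 × 420 = 336; partner 2 offers that and keeps 164.

164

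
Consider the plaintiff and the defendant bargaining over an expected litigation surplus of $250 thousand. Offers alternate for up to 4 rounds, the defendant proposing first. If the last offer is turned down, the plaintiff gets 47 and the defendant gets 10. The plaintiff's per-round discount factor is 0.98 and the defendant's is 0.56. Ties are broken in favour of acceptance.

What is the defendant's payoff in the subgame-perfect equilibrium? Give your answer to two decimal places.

13.12

Work backward from the last round.
Round 4 (the plaintiff proposes): the defendant gets 10 if talks fail, so the plaintiff offers 10 and keeps 240.
Round 3 (the defendant proposes): the plaintiff can get 240 next round, worth 0.98 × 240 = 235.2 now, so the defendant offers 235.2, keeping 14.8.
Round 2 (the plaintiff proposes): the defendant can get 14.8 next round, worth 0.56 × 14.8 = 8.288 now; the plaintiff offers that and keeps 241.712.
Round 1 (the defendant proposes): the plaintiff can get 241.712 next round, worth 0.98 × 241.712 = 236.87776 now; the defendant offers that and keeps 13.12224.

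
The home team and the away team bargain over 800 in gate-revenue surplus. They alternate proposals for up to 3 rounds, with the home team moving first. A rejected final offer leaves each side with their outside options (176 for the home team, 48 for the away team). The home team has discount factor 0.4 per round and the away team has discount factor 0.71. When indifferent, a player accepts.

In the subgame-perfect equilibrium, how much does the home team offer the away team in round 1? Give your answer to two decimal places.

354.43

Round 3 (the home team proposes): the away team gets 48 if talks fail, so the home team offers 48 and keeps 752.
Round 2 (the away team proposes): the home team can get 752 next round, worth 0.4 × 752 = 300.8 now. The away team offers 300.8 and keeps 800 − 300.8 = 499.2.
Round 1 (the home team proposes): the away team can get 499.2 next round, worth 0.71 × 499.2 = 354.432 now, so the home team offers 354.432, keeping 445.568.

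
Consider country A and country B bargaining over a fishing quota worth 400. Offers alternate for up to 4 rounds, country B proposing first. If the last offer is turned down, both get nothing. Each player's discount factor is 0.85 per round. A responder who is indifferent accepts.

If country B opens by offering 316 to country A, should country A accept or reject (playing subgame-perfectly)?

Accept

Round 4 (country A proposes): country B will accept anything ≥ 0, so country A offers 0 and keeps 400.
Round 3 (country B proposes): country A can get 400 next round, worth 0.85 × 400 = 340 now; country B offers that and keeps 60.
Round 2 (country A proposes): country B can get 60 next round, worth 0.85 × 60 = 51 now. Country A offers 51 and keeps 400 − 51 = 349.
So by rejecting in round 1, country A gets 349 next round, worth 0.85 × 349 = 296.65 now.
Offer 316 ≥ 296.65, so country A accepts.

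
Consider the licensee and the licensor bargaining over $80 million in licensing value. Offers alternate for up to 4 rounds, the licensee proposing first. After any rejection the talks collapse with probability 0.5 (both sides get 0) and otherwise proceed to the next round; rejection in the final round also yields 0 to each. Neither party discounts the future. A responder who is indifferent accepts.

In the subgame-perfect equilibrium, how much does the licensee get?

50

Round 4 (the licensor proposes): rejection yields 0 for the licensee; the licensor offers 0 and keeps 80.
Round 3 (the licensee proposes): rejecting gives the licensor an expected 0.5 × 80 = 40, so the licensee offers 40, keeping 40.
Round 2 (the licensor proposes): rejecting gives the licensee an expected 0.5 × 40 = 20. The licensor offers 20 and keeps 80 − 20 = 60.
Round 1 (the licensee proposes): rejecting gives the licensor an expected 0.5 × 60 = 30; the licensee offers that and keeps 50.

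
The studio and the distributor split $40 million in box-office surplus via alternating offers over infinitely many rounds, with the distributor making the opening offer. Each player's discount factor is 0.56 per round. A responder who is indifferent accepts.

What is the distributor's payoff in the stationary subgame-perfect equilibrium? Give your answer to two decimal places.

In a stationary SPE each proposer offers the other exactly their discounted continuation value.
If the distributor keeps x when proposing and the studio keeps y when proposing, then x = 40 − 0.56y and y = 40 − 0.56x.
Solving: x = 40(1 − 0.56) / (1 − 0.56·0.56) = 17.6 / 0.6864 ≈ 25.6410.
The studio gets 40 − 25.6410 ≈ 14.3590.

25.64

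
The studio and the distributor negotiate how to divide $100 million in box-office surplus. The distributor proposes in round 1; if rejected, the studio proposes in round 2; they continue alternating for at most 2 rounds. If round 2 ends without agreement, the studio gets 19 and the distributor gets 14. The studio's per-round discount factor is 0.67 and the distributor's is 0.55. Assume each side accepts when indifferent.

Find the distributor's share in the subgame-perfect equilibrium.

42.38

Round 2 (the studio proposes): the distributor gets 14 if talks fail, so the studio offers 14 and keeps 86.
Round 1 (the distributor proposes): the studio can get 86 next round, worth 0.67 × 86 = 57.62 now. The distributor offers 57.62 and keeps 100 − 57.62 = 42.38.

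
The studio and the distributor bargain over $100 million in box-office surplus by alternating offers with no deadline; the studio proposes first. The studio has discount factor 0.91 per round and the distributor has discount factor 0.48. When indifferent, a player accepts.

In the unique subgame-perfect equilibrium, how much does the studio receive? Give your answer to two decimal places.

In a stationary SPE each proposer offers the other exactly their discounted continuation value.
If the studio keeps x when proposing and the distributor keeps y when proposing, then x = 100 − 0.48y and y = 100 − 0.91x.
Solving: x = 100(1 − 0.48) / (1 − 0.91·0.48) = 52 / 0.5632 ≈ 92.3295.
The distributor gets 100 − 92.3295 ≈ 7.6705.

92.33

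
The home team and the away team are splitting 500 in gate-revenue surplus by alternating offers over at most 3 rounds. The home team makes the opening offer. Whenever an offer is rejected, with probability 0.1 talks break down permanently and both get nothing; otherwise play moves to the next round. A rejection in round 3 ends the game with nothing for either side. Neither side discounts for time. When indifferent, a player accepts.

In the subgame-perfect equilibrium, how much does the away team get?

Round 3 (the home team proposes): the away team will accept anything ≥ 0, so the home team offers 0 and keeps 500.
Round 2 (the away team proposes): rejecting gives the home team an expected 0.9 × 500 = 450. The away team offers 450 and keeps 500 − 450 = 50.
Round 1 (the home team proposes): rejecting gives the away team an expected 0.9 × 50 = 45; the home team offers that and keeps 455.

45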